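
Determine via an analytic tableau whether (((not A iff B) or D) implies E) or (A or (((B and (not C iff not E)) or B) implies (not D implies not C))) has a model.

Initial set: {((((not A iff B) or D) implies E) or (A or (((B and (not C iff not E)) or B) implies (not D implies not C))))}.
((((not A iff B) or D) implies E) or (A or (((B and (not C iff not E)) or B) implies (not D implies not C)))): β-rule — branch into (((not A iff B) or D) implies E)  //  (A or (((B and (not C iff not E)) or B) implies (not D implies not C))).
  branch 1 (add (((not A iff B) or D) implies E)):
    (((not A iff B) or D) implies E): β-rule — branch into not ((not A iff B) or D)  //  E.
      branch 1.1 (add not ((not A iff B) or D)):
        not ((not A iff B) or D): α-rule — add not (not A iff B), not D.
        not (not A iff B): β-rule — branch into not A, not B  //  not not A, B.
          branch 1.1.1 (add not A, not B):
            ○ open, literals {A=false, B=false, D=false}.
          branch 1.1.2 (add not not A, B):
            ○ open, literals {A=true, B=true, D=false}.
      branch 1.2 (add E):
        ○ open, literals {E=true}.
  branch 2 (add (A or (((B and (not C iff not E)) or B) implies (not D implies not C)))):
    (A or (((B and (not C iff not E)) or B) implies (not D implies not C))): β-rule — branch into A  //  (((B and (not C iff not E)) or B) implies (not D implies not C)).
      branch 2.1 (add A):
        ○ open, literals {A=true}.
      branch 2.2 (add (((B and (not C iff not E)) or B) implies (not D implies not C))):
        (((B and (not C iff not E)) or B) implies (not D implies not C)): β-rule — branch into not ((B and (not C iff not E)) or B)  //  (not D implies not C).
          branch 2.2.1 (add not ((B and (not C iff not E)) or B)):
            not ((B and (not C iff not E)) or B): α-rule — add not (B and (not C iff not E)), not B.
            not (B and (not C iff not E)): β-rule — branch into not B  //  not (not C iff not E).
              branch 2.2.1.1 (add not B):
                ○ open, literals {B=false}.
              branch 2.2.1.2 (add not (not C iff not E)):
                not (not C iff not E): β-rule — branch into not C, not not E  //  not not C, not E.
                  branch 2.2.1.2.1 (add not C, not not E):
                    ○ open, literals {B=false, C=false, E=true}.
                  branch 2.2.1.2.2 (add not not C, not E):
                    ○ open, literals {B=false, C=true, E=false}.
          branch 2.2.2 (add (not D implies not C)):
            (not D implies not C): β-rule — branch into not not D  //  not C.
              branch 2.2.2.1 (add not not D):
                ○ open, literals {D=true}.
              branch 2.2.2.2 (add not C):
                ○ open, literals {C=false}.
0 branches closed, 9 open.
An open branch gives a satisfying assignment: A=false, B=false, D=false.

Satisfiable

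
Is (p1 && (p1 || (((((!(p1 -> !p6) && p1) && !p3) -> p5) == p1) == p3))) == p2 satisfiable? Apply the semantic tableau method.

Satisfiable

Initial set: {((p1 && (p1 || (((((!(p1 -> !p6) && p1) && !p3) -> p5) == p1) == p3))) == p2)}.
((p1 && (p1 || (((((!(p1 -> !p6) && p1) && !p3) -> p5) == p1) == p3))) == p2): β-rule — branch into (p1 && (p1 || (((((!(p1 -> !p6) && p1) && !p3) -> p5) == p1) == p3))), p2  //  !(p1 && (p1 || (((((!(p1 -> !p6) && p1) && !p3) -> p5) == p1) == p3))), !p2.
  branch 1 (add (p1 && (p1 || (((((!(p1 -> !p6) && p1) && !p3) -> p5) == p1) == p3))), p2):
    (p1 && (p1 || (((((!(p1 -> !p6) && p1) && !p3) -> p5) == p1) == p3))): α-rule — add p1, (p1 || (((((!(p1 -> !p6) && p1) && !p3) -> p5) == p1) == p3)).
    (p1 || (((((!(p1 -> !p6) && p1) && !p3) -> p5) == p1) == p3)): β-rule — branch into p1  //  (((((!(p1 -> !p6) && p1) && !p3) -> p5) == p1) == p3).
      branch 1.1 (add p1):
        ○ open, literals {p1=T, p2=T}.
      branch 1.2 (add (((((!(p1 -> !p6) && p1) && !p3) -> p5) == p1) == p3)):
        (((((!(p1 -> !p6) && p1) && !p3) -> p5) == p1) == p3): β-rule — branch into ((((!(p1 -> !p6) && p1) && !p3) -> p5) == p1), p3  //  !((((!(p1 -> !p6) && p1) && !p3) -> p5) == p1), !p3.
          branch 1.2.1 (add ((((!(p1 -> !p6) && p1) && !p3) -> p5) == p1), p3):
            ((((!(p1 -> !p6) && p1) && !p3) -> p5) == p1): β-rule — branch into (((!(p1 -> !p6) && p1) && !p3) -> p5), p1  //  !(((!(p1 -> !p6) && p1) && !p3) -> p5), !p1.
              branch 1.2.1.1 (add (((!(p1 -> !p6) && p1) && !p3) -> p5), p1):
                (((!(p1 -> !p6) && p1) && !p3) -> p5): β-rule — branch into !((!(p1 -> !p6) && p1) && !p3)  //  p5.
                  branch 1.2.1.1.1 (add !((!(p1 -> !p6) && p1) && !p3)):
                    !((!(p1 -> !p6) && p1) && !p3): β-rule — branch into !(!(p1 -> !p6) && p1)  //  !!p3.
                      branch 1.2.1.1.1.1 (add !(!(p1 -> !p6) && p1)):
                        !(!(p1 -> !p6) && p1): β-rule — branch into !!(p1 -> !p6)  //  !p1.
                          branch 1.2.1.1.1.1.1 (add !!(p1 -> !p6)):
                            !!(p1 -> !p6): β-rule — branch into !p1  //  !p6.
                              branch 1.2.1.1.1.1.1.1 (add !p1):
                                × closes — contains both p1 and !p1.
                              branch 1.2.1.1.1.1.1.2 (add !p6):
                                ○ open, literals {p1=T, p2=T, p3=T, p6=F}.
                          branch 1.2.1.1.1.1.2 (add !p1):
                            × closes — contains both p1 and !p1.
                      branch 1.2.1.1.1.2 (add !!p3):
                        ○ open, literals {p1=T, p2=T, p3=T}.
                  branch 1.2.1.1.2 (add p5):
                    ○ open, literals {p1=T, p2=T, p3=T, p5=T}.
              branch 1.2.1.2 (add !(((!(p1 -> !p6) && p1) && !p3) -> p5), !p1):
                × closes — contains both p1 and !p1.
          branch 1.2.2 (add !((((!(p1 -> !p6) && p1) && !p3) -> p5) == p1), !p3):
            !((((!(p1 -> !p6) && p1) && !p3) -> p5) == p1): β-rule — branch into (((!(p1 -> !p6) && p1) && !p3) -> p5), !p1  //  !(((!(p1 -> !p6) && p1) && !p3) -> p5), p1.
              branch 1.2.2.1 (add (((!(p1 -> !p6) && p1) && !p3) -> p5), !p1):
                × closes — contains both p1 and !p1.
              branch 1.2.2.2 (add !(((!(p1 -> !p6) && p1) && !p3) -> p5), p1):
                !(((!(p1 -> !p6) && p1) && !p3) -> p5): α-rule — add ((!(p1 -> !p6) && p1) && !p3), !p5.
                ((!(p1 -> !p6) && p1) && !p3): α-rule — add (!(p1 -> !p6) && p1), !p3.
                (!(p1 -> !p6) && p1): α-rule — add !(p1 -> !p6), p1.
                !(p1 -> !p6): α-rule — add p1, !!p6.
                ○ open, literals {p1=T, p2=T, p3=F, p5=F, p6=T}.
  branch 2 (add !(p1 && (p1 || (((((!(p1 -> !p6) && p1) && !p3) -> p5) == p1) == p3))), !p2):
    !(p1 && (p1 || (((((!(p1 -> !p6) && p1) && !p3) -> p5) == p1) == p3))): β-rule — branch into !p1  //  !(p1 || (((((!(p1 -> !p6) && p1) && !p3) -> p5) == p1) == p3)).
      branch 2.1 (add !p1):
        ○ open, literals {p1=F, p2=F}.
      branch 2.2 (add !(p1 || (((((!(p1 -> !p6) && p1) && !p3) -> p5) == p1) == p3))):
        !(p1 || (((((!(p1 -> !p6) && p1) && !p3) -> p5) == p1) == p3)): α-rule — add !p1, !(((((!(p1 -> !p6) && p1) && !p3) -> p5) == p1) == p3).
        !(((((!(p1 -> !p6) && p1) && !p3) -> p5) == p1) == p3): β-rule — branch into ((((!(p1 -> !p6) && p1) && !p3) -> p5) == p1), !p3  //  !((((!(p1 -> !p6) && p1) && !p3) -> p5) == p1), p3.
          branch 2.2.1 (add ((((!(p1 -> !p6) && p1) && !p3) -> p5) == p1), !p3):
            ((((!(p1 -> !p6) && p1) && !p3) -> p5) == p1): β-rule — branch into (((!(p1 -> !p6) && p1) && !p3) -> p5), p1  //  !(((!(p1 -> !p6) && p1) && !p3) -> p5), !p1.
              branch 2.2.1.1 (add (((!(p1 -> !p6) && p1) && !p3) -> p5), p1):
                × closes — contains both p1 and !p1.
              branch 2.2.1.2 (add !(((!(p1 -> !p6) && p1) && !p3) -> p5), !p1):
                !(((!(p1 -> !p6) && p1) && !p3) -> p5): α-rule — add ((!(p1 -> !p6) && p1) && !p3), !p5.
                ((!(p1 -> !p6) && p1) && !p3): α-rule — add (!(p1 -> !p6) && p1), !p3.
                (!(p1 -> !p6) && p1): α-rule — add !(p1 -> !p6), p1.
                × closes — contains both p1 and !p1.
          branch 2.2.2 (add !((((!(p1 -> !p6) && p1) && !p3) -> p5) == p1), p3):
            !((((!(p1 -> !p6) && p1) && !p3) -> p5) == p1): β-rule — branch into (((!(p1 -> !p6) && p1) && !p3) -> p5), !p1  //  !(((!(p1 -> !p6) && p1) && !p3) -> p5), p1.
              branch 2.2.2.1 (add (((!(p1 -> !p6) && p1) && !p3) -> p5), !p1):
                (((!(p1 -> !p6) && p1) && !p3) -> p5): β-rule — branch into !((!(p1 -> !p6) && p1) && !p3)  //  p5.
                  branch 2.2.2.1.1 (add !((!(p1 -> !p6) && p1) && !p3)):
                    !((!(p1 -> !p6) && p1) && !p3): β-rule — branch into !(!(p1 -> !p6) && p1)  //  !!p3.
                      branch 2.2.2.1.1.1 (add !(!(p1 -> !p6) && p1)):
                        !(!(p1 -> !p6) && p1): β-rule — branch into !!(p1 -> !p6)  //  !p1.
                          branch 2.2.2.1.1.1.1 (add !!(p1 -> !p6)):
                            !!(p1 -> !p6): β-rule — branch into !p1  //  !p6.
                              branch 2.2.2.1.1.1.1.1 (add !p1):
                                ○ open, literals {p1=F, p2=F, p3=T}.
                              branch 2.2.2.1.1.1.1.2 (add !p6):
                                ○ open, literals {p1=F, p2=F, p3=T, p6=F}.
                          branch 2.2.2.1.1.1.2 (add !p1):
                            ○ open, literals {p1=F, p2=F, p3=T}.
                      branch 2.2.2.1.1.2 (add !!p3):
                        ○ open, literals {p1=F, p2=F, p3=T}.
                  branch 2.2.2.1.2 (add p5):
                    ○ open, literals {p1=F, p2=F, p3=T, p5=T}.
              branch 2.2.2.2 (add !(((!(p1 -> !p6) && p1) && !p3) -> p5), p1):
                × closes — contains both p1 and !p1.
7 branches closed, 11 open.
An open branch gives a satisfying assignment: p1=T, p2=T.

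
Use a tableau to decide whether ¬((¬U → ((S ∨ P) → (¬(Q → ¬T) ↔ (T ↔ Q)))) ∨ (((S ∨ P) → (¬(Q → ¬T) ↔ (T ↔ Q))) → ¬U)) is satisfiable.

Initial set: {¬((¬U → ((S ∨ P) → (¬(Q → ¬T) ↔ (T ↔ Q)))) ∨ (((S ∨ P) → (¬(Q → ¬T) ↔ (T ↔ Q))) → ¬U))}.
¬((¬U → ((S ∨ P) → (¬(Q → ¬T) ↔ (T ↔ Q)))) ∨ (((S ∨ P) → (¬(Q → ¬T) ↔ (T ↔ Q))) → ¬U)): α-rule — add ¬(¬U → ((S ∨ P) → (¬(Q → ¬T) ↔ (T ↔ Q)))), ¬(((S ∨ P) → (¬(Q → ¬T) ↔ (T ↔ Q))) → ¬U).
¬(¬U → ((S ∨ P) → (¬(Q → ¬T) ↔ (T ↔ Q)))): α-rule — add ¬U, ¬((S ∨ P) → (¬(Q → ¬T) ↔ (T ↔ Q))).
¬(((S ∨ P) → (¬(Q → ¬T) ↔ (T ↔ Q))) → ¬U): α-rule — add ((S ∨ P) → (¬(Q → ¬T) ↔ (T ↔ Q))), ¬¬U.
× closes — contains both U and ¬U.
All 1 branch closes.
Every branch closed; the formula is unsatisfiable.

Unsatisfiable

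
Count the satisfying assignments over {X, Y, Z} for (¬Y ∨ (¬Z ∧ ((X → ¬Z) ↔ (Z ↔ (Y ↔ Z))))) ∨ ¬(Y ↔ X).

Initial set: {((¬Y ∨ (¬Z ∧ ((X → ¬Z) ↔ (Z ↔ (Y ↔ Z))))) ∨ ¬(Y ↔ X))}.
((¬Y ∨ (¬Z ∧ ((X → ¬Z) ↔ (Z ↔ (Y ↔ Z))))) ∨ ¬(Y ↔ X)): β-rule — branch into (¬Y ∨ (¬Z ∧ ((X → ¬Z) ↔ (Z ↔ (Y ↔ Z)))))  //  ¬(Y ↔ X).
  branch 1 (add (¬Y ∨ (¬Z ∧ ((X → ¬Z) ↔ (Z ↔ (Y ↔ Z)))))):
    (¬Y ∨ (¬Z ∧ ((X → ¬Z) ↔ (Z ↔ (Y ↔ Z))))): β-rule — branch into ¬Y  //  (¬Z ∧ ((X → ¬Z) ↔ (Z ↔ (Y ↔ Z)))).
      branch 1.1 (add ¬Y):
        ○ open, literals {Y=F}.
      branch 1.2 (add (¬Z ∧ ((X → ¬Z) ↔ (Z ↔ (Y ↔ Z))))):
        (¬Z ∧ ((X → ¬Z) ↔ (Z ↔ (Y ↔ Z)))): α-rule — add ¬Z, ((X → ¬Z) ↔ (Z ↔ (Y ↔ Z))).
        ((X → ¬Z) ↔ (Z ↔ (Y ↔ Z))): β-rule — branch into (X → ¬Z), (Z ↔ (Y ↔ Z))  //  ¬(X → ¬Z), ¬(Z ↔ (Y ↔ Z)).
          branch 1.2.1 (add (X → ¬Z), (Z ↔ (Y ↔ Z))):
            (X → ¬Z): β-rule — branch into ¬X  //  ¬Z.
              branch 1.2.1.1 (add ¬X):
                (Z ↔ (Y ↔ Z)): β-rule — branch into Z, (Y ↔ Z)  //  ¬Z, ¬(Y ↔ Z).
                  branch 1.2.1.1.1 (add Z, (Y ↔ Z)):
                    × closes — contains both Z and ¬Z.
                  branch 1.2.1.1.2 (add ¬Z, ¬(Y ↔ Z)):
                    ¬(Y ↔ Z): β-rule — branch into Y, ¬Z  //  ¬Y, Z.
                      branch 1.2.1.1.2.1 (add Y, ¬Z):
                        ○ open, literals {X=F, Y=T, Z=F}.
                      branch 1.2.1.1.2.2 (add ¬Y, Z):
                        × closes — contains both Z and ¬Z.
              branch 1.2.1.2 (add ¬Z):
                (Z ↔ (Y ↔ Z)): β-rule — branch into Z, (Y ↔ Z)  //  ¬Z, ¬(Y ↔ Z).
                  branch 1.2.1.2.1 (add Z, (Y ↔ Z)):
                    × closes — contains both Z and ¬Z.
                  branch 1.2.1.2.2 (add ¬Z, ¬(Y ↔ Z)):
                    ¬(Y ↔ Z): β-rule — branch into Y, ¬Z  //  ¬Y, Z.
                      branch 1.2.1.2.2.1 (add Y, ¬Z):
                        ○ open, literals {Y=T, Z=F}.
                      branch 1.2.1.2.2.2 (add ¬Y, Z):
                        × closes — contains both Z and ¬Z.
          branch 1.2.2 (add ¬(X → ¬Z), ¬(Z ↔ (Y ↔ Z))):
            ¬(X → ¬Z): α-rule — add X, ¬¬Z.
            × closes — contains both Z and ¬Z.
  branch 2 (add ¬(Y ↔ X)):
    ¬(Y ↔ X): β-rule — branch into Y, ¬X  //  ¬Y, X.
      branch 2.1 (add Y, ¬X):
        ○ open, literals {X=F, Y=T}.
      branch 2.2 (add ¬Y, X):
        ○ open, literals {X=T, Y=F}.
5 branches closed, 5 open.
Each open branch fixes some atoms; the unmentioned ones are free. Counting distinct full assignments: branch {Y=F} (X, Z) contributes 4 new; branch {X=F, Y=T, Z=F} (none free) contributes 1 new; branch {Y=T, Z=F} (X) contributes 1 new; branch {X=F, Y=T} (Z) contributes 1 new; branch {X=T, Y=F} (Z) contributes 0 new. Total: 7.

7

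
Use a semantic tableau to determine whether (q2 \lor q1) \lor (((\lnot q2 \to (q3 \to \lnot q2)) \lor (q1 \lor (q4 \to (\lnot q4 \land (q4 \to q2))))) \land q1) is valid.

Not valid

Assume the negation and expand:
Initial set: {\lnot ((q2 \lor q1) \lor (((\lnot q2 \to (q3 \to \lnot q2)) \lor (q1 \lor (q4 \to (\lnot q4 \land (q4 \to q2))))) \land q1))}.
\lnot ((q2 \lor q1) \lor (((\lnot q2 \to (q3 \to \lnot q2)) \lor (q1 \lor (q4 \to (\lnot q4 \land (q4 \to q2))))) \land q1)): α-rule — add \lnot (q2 \lor q1), \lnot (((\lnot q2 \to (q3 \to \lnot q2)) \lor (q1 \lor (q4 \to (\lnot q4 \land (q4 \to q2))))) \land q1).
\lnot (q2 \lor q1): α-rule — add \lnot q2, \lnot q1.
\lnot (((\lnot q2 \to (q3 \to \lnot q2)) \lor (q1 \lor (q4 \to (\lnot q4 \land (q4 \to q2))))) \land q1): β-rule — branch into \lnot ((\lnot q2 \to (q3 \to \lnot q2)) \lor (q1 \lor (q4 \to (\lnot q4 \land (q4 \to q2)))))  //  \lnot q1.
  branch 1 (add \lnot ((\lnot q2 \to (q3 \to \lnot q2)) \lor (q1 \lor (q4 \to (\lnot q4 \land (q4 \to q2)))))):
    \lnot ((\lnot q2 \to (q3 \to \lnot q2)) \lor (q1 \lor (q4 \to (\lnot q4 \land (q4 \to q2))))): α-rule — add \lnot (\lnot q2 \to (q3 \to \lnot q2)), \lnot (q1 \lor (q4 \to (\lnot q4 \land (q4 \to q2)))).
    \lnot (\lnot q2 \to (q3 \to \lnot q2)): α-rule — add \lnot q2, \lnot (q3 \to \lnot q2).
    \lnot (q1 \lor (q4 \to (\lnot q4 \land (q4 \to q2)))): α-rule — add \lnot q1, \lnot (q4 \to (\lnot q4 \land (q4 \to q2))).
    \lnot (q3 \to \lnot q2): α-rule — add q3, \lnot \lnot q2.
    × closes — contains both q2 and \lnot q2.
  branch 2 (add \lnot q1):
    ○ open, literals {q1=0, q2=0}.
1 branch closed, 1 open.
An open branch gives a countermodel: q1=0, q2=0 (unmentioned atoms arbitrary); under it the original formula is false.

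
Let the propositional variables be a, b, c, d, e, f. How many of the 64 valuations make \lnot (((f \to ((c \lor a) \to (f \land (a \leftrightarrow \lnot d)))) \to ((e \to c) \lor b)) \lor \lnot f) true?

3

Initial set: {\lnot (((f \to ((c \lor a) \to (f \land (a \leftrightarrow \lnot d)))) \to ((e \to c) \lor b)) \lor \lnot f)}.
\lnot (((f \to ((c \lor a) \to (f \land (a \leftrightarrow \lnot d)))) \to ((e \to c) \lor b)) \lor \lnot f): α-rule — add \lnot ((f \to ((c \lor a) \to (f \land (a \leftrightarrow \lnot d)))) \to ((e \to c) \lor b)), \lnot \lnot f.
\lnot ((f \to ((c \lor a) \to (f \land (a \leftrightarrow \lnot d)))) \to ((e \to c) \lor b)): α-rule — add (f \to ((c \lor a) \to (f \land (a \leftrightarrow \lnot d)))), \lnot ((e \to c) \lor b).
\lnot ((e \to c) \lor b): α-rule — add \lnot (e \to c), \lnot b.
\lnot (e \to c): α-rule — add e, \lnot c.
(f \to ((c \lor a) \to (f \land (a \leftrightarrow \lnot d)))): β-rule — branch into \lnot f  //  ((c \lor a) \to (f \land (a \leftrightarrow \lnot d))).
  branch 1 (add \lnot f):
    × closes — contains both f and \lnot f.
  branch 2 (add ((c \lor a) \to (f \land (a \leftrightarrow \lnot d)))):
    ((c \lor a) \to (f \land (a \leftrightarrow \lnot d))): β-rule — branch into \lnot (c \lor a)  //  (f \land (a \leftrightarrow \lnot d)).
      branch 2.1 (add \lnot (c \lor a)):
        \lnot (c \lor a): α-rule — add \lnot c, \lnot a.
        ○ open, literals {a=0, b=0, c=0, e=1, f=1}.
      branch 2.2 (add (f \land (a \leftrightarrow \lnot d))):
        (f \land (a \leftrightarrow \lnot d)): α-rule — add f, (a \leftrightarrow \lnot d).
        (a \leftrightarrow \lnot d): β-rule — branch into a, \lnot d  //  \lnot a, \lnot \lnot d.
          branch 2.2.1 (add a, \lnot d):
            ○ open, literals {a=1, b=0, c=0, d=0, e=1, f=1}.
          branch 2.2.2 (add \lnot a, \lnot \lnot d):
            ○ open, literals {a=0, b=0, c=0, d=1, e=1, f=1}.
1 branch closed, 3 open.
Each open branch fixes some atoms; the unmentioned ones are free. Counting distinct full assignments: branch {a=0, b=0, c=0, e=1, f=1} (d) contributes 2 new; branch {a=1, b=0, c=0, d=0, e=1, f=1} (none free) contributes 1 new; branch {a=0, b=0, c=0, d=1, e=1, f=1} (none free) contributes 0 new. Total: 3.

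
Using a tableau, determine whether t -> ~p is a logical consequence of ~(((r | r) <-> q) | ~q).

Initial set: {T ~(((r | r) <-> q) | ~q); F (t -> ~p)}.
T ~(((r | r) <-> q) | ~q): α-rule — add F ((r | r) <-> q), F ~q.
F (t -> ~p): α-rule — add T t, F ~p.
F ((r | r) <-> q): β-rule — branch into T (r | r), F q  //  F (r | r), T q.
  branch 1 (add T (r | r), F q):
    × closes — contains both q and ~q.
  branch 2 (add F (r | r), T q):
    F (r | r): α-rule — add F r, F r.
    ○ open, literals {p=true, q=true, r=false, t=true}.
1 branch closed, 1 open.
An open branch gives a countermodel: p=true, q=true, r=false, t=true (unmentioned atoms arbitrary); the premises hold there but the conclusion fails.

No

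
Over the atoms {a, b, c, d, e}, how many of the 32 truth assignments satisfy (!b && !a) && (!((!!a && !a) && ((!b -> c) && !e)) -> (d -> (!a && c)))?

6

Initial set: {((!b && !a) && (!((!!a && !a) && ((!b -> c) && !e)) -> (d -> (!a && c))))}.
((!b && !a) && (!((!!a && !a) && ((!b -> c) && !e)) -> (d -> (!a && c)))): α-rule — add (!b && !a), (!((!!a && !a) && ((!b -> c) && !e)) -> (d -> (!a && c))).
(!b && !a): α-rule — add !b, !a.
(!((!!a && !a) && ((!b -> c) && !e)) -> (d -> (!a && c))): β-rule — branch into !!((!!a && !a) && ((!b -> c) && !e))  //  (d -> (!a && c)).
  branch 1 (add !!((!!a && !a) && ((!b -> c) && !e))):
    !!((!!a && !a) && ((!b -> c) && !e)): α-rule — add (!!a && !a), ((!b -> c) && !e).
    (!!a && !a): α-rule — add !!a, !a.
    ((!b -> c) && !e): α-rule — add (!b -> c), !e.
    !!a: drop double negation, giving a.
    × closes — contains both a and !a.
  branch 2 (add (d -> (!a && c))):
    (d -> (!a && c)): β-rule — branch into !d  //  (!a && c).
      branch 2.1 (add !d):
        ○ open, literals {a=false, b=false, d=false}.
      branch 2.2 (add (!a && c)):
        (!a && c): α-rule — add !a, c.
        ○ open, literals {a=false, b=false, c=true}.
1 branch closed, 2 open.
Each open branch fixes some atoms; the unmentioned ones are free. Counting distinct full assignments: branch {a=false, b=false, d=false} (c, e) contributes 4 new; branch {a=false, b=false, c=true} (d, e) contributes 2 new. Total: 6.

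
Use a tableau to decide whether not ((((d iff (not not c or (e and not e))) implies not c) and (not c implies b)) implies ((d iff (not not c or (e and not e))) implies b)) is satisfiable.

Unsatisfiable

Initial set: {not ((((d iff (not not c or (e and not e))) implies not c) and (not c implies b)) implies ((d iff (not not c or (e and not e))) implies b))}.
not ((((d iff (not not c or (e and not e))) implies not c) and (not c implies b)) implies ((d iff (not not c or (e and not e))) implies b)): α-rule — add (((d iff (not not c or (e and not e))) implies not c) and (not c implies b)), not ((d iff (not not c or (e and not e))) implies b).
(((d iff (not not c or (e and not e))) implies not c) and (not c implies b)): α-rule — add ((d iff (not not c or (e and not e))) implies not c), (not c implies b).
not ((d iff (not not c or (e and not e))) implies b): α-rule — add (d iff (not not c or (e and not e))), not b.
((d iff (not not c or (e and not e))) implies not c): β-rule — branch into not (d iff (not not c or (e and not e)))  //  not c.
  branch 1 (add not (d iff (not not c or (e and not e)))):
    (not c implies b): β-rule — branch into not not c  //  b.
      branch 1.1 (add not not c):
        (d iff (not not c or (e and not e))): β-rule — branch into d, (not not c or (e and not e))  //  not d, not (not not c or (e and not e)).
          branch 1.1.1 (add d, (not not c or (e and not e))):
            not (d iff (not not c or (e and not e))): β-rule — branch into d, not (not not c or (e and not e))  //  not d, (not not c or (e and not e)).
              branch 1.1.1.1 (add d, not (not not c or (e and not e))):
                not (not not c or (e and not e)): α-rule — add not not not c, not (e and not e).
                not not not c: drop double negation, giving not c.
                × closes — contains both c and not c.
              branch 1.1.1.2 (add not d, (not not c or (e and not e))):
                × closes — contains both d and not d.
          branch 1.1.2 (add not d, not (not not c or (e and not e))):
            not (not not c or (e and not e)): α-rule — add not not not c, not (e and not e).
            not not not c: drop double negation, giving not c.
            × closes — contains both c and not c.
      branch 1.2 (add b):
        × closes — contains both b and not b.
  branch 2 (add not c):
    (not c implies b): β-rule — branch into not not c  //  b.
      branch 2.1 (add not not c):
        × closes — contains both c and not c.
      branch 2.2 (add b):
        × closes — contains both b and not b.
All 6 branches close.
Every branch closed; the formula is unsatisfiable.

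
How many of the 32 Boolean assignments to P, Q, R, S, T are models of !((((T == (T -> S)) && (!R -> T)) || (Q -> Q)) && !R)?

16

Initial set: {T !((((T == (T -> S)) && (!R -> T)) || (Q -> Q)) && !R)}.
T !((((T == (T -> S)) && (!R -> T)) || (Q -> Q)) && !R): β-rule — branch into F (((T == (T -> S)) && (!R -> T)) || (Q -> Q))  //  F !R.
  branch 1 (add F (((T == (T -> S)) && (!R -> T)) || (Q -> Q))):
    F (((T == (T -> S)) && (!R -> T)) || (Q -> Q)): α-rule — add F ((T == (T -> S)) && (!R -> T)), F (Q -> Q).
    F (Q -> Q): α-rule — add T Q, F Q.
    × closes — contains both Q and !Q.
  branch 2 (add F !R):
    ○ open, literals {R=1}.
1 branch closed, 1 open.
Each open branch fixes some atoms; the unmentioned ones are free. Counting distinct full assignments: branch {R=1} (P, Q, S, T) contributes 16 new. Total: 16.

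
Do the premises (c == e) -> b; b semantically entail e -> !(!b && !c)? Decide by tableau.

Initial set: {T ((c == e) -> b); T b; F (e -> !(!b && !c))}.
F (e -> !(!b && !c)): α-rule — add T e, F !(!b && !c).
F !(!b && !c): α-rule — add T !b, T !c.
× closes — contains both b and !b.
All 1 branch closes.
Every branch closed, so the premises entail the conclusion.

Yes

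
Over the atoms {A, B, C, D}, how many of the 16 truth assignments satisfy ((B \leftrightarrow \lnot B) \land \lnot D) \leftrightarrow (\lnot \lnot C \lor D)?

Initial set: {(((B \leftrightarrow \lnot B) \land \lnot D) \leftrightarrow (\lnot \lnot C \lor D))}.
(((B \leftrightarrow \lnot B) \land \lnot D) \leftrightarrow (\lnot \lnot C \lor D)): β-rule — branch into ((B \leftrightarrow \lnot B) \land \lnot D), (\lnot \lnot C \lor D)  //  \lnot ((B \leftrightarrow \lnot B) \land \lnot D), \lnot (\lnot \lnot C \lor D).
  branch 1 (add ((B \leftrightarrow \lnot B) \land \lnot D), (\lnot \lnot C \lor D)):
    ((B \leftrightarrow \lnot B) \land \lnot D): α-rule — add (B \leftrightarrow \lnot B), \lnot D.
    (\lnot \lnot C \lor D): β-rule — branch into \lnot \lnot C  //  D.
      branch 1.1 (add \lnot \lnot C):
        \lnot \lnot C: drop double negation, giving C.
        (B \leftrightarrow \lnot B): β-rule — branch into B, \lnot B  //  \lnot B, \lnot \lnot B.
          branch 1.1.1 (add B, \lnot B):
            × closes — contains both B and \lnot B.
          branch 1.1.2 (add \lnot B, \lnot \lnot B):
            × closes — contains both B and \lnot B.
      branch 1.2 (add D):
        × closes — contains both D and \lnot D.
  branch 2 (add \lnot ((B \leftrightarrow \lnot B) \land \lnot D), \lnot (\lnot \lnot C \lor D)):
    \lnot (\lnot \lnot C \lor D): α-rule — add \lnot \lnot \lnot C, \lnot D.
    \lnot \lnot \lnot C: drop double negation, giving \lnot C.
    \lnot ((B \leftrightarrow \lnot B) \land \lnot D): β-rule — branch into \lnot (B \leftrightarrow \lnot B)  //  \lnot \lnot D.
      branch 2.1 (add \lnot (B \leftrightarrow \lnot B)):
        \lnot (B \leftrightarrow \lnot B): β-rule — branch into B, \lnot \lnot B  //  \lnot B, \lnot B.
          branch 2.1.1 (add B, \lnot \lnot B):
            ○ open, literals {B=true, C=false, D=false}.
          branch 2.1.2 (add \lnot B, \lnot B):
            ○ open, literals {B=false, C=false, D=false}.
      branch 2.2 (add \lnot \lnot D):
        × closes — contains both D and \lnot D.
4 branches closed, 2 open.
Each open branch fixes some atoms; the unmentioned ones are free. Counting distinct full assignments: branch {B=true, C=false, D=false} (A) contributes 2 new; branch {B=false, C=false, D=false} (A) contributes 2 new. Total: 4.

4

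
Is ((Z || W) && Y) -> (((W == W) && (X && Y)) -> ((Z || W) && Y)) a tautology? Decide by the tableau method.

Valid

Assume the negation and expand:
Initial set: {!(((Z || W) && Y) -> (((W == W) && (X && Y)) -> ((Z || W) && Y)))}.
!(((Z || W) && Y) -> (((W == W) && (X && Y)) -> ((Z || W) && Y))): α-rule — add ((Z || W) && Y), !(((W == W) && (X && Y)) -> ((Z || W) && Y)).
((Z || W) && Y): α-rule — add (Z || W), Y.
!(((W == W) && (X && Y)) -> ((Z || W) && Y)): α-rule — add ((W == W) && (X && Y)), !((Z || W) && Y).
((W == W) && (X && Y)): α-rule — add (W == W), (X && Y).
(X && Y): α-rule — add X, Y.
(Z || W): β-rule — branch into Z  //  W.
  branch 1 (add Z):
    !((Z || W) && Y): β-rule — branch into !(Z || W)  //  !Y.
      branch 1.1 (add !(Z || W)):
        !(Z || W): α-rule — add !Z, !W.
        × closes — contains both Z and !Z.
      branch 1.2 (add !Y):
        × closes — contains both Y and !Y.
  branch 2 (add W):
    !((Z || W) && Y): β-rule — branch into !(Z || W)  //  !Y.
      branch 2.1 (add !(Z || W)):
        !(Z || W): α-rule — add !Z, !W.
        × closes — contains both W and !W.
      branch 2.2 (add !Y):
        × closes — contains both Y and !Y.
All 4 branches close.
Every branch closed, so the negation is unsatisfiable and the formula is valid.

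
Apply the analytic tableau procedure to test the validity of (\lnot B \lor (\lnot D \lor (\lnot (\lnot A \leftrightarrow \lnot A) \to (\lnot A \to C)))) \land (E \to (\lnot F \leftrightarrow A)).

Not valid

Assume the negation and expand:
Initial set: {\lnot ((\lnot B \lor (\lnot D \lor (\lnot (\lnot A \leftrightarrow \lnot A) \to (\lnot A \to C)))) \land (E \to (\lnot F \leftrightarrow A)))}.
\lnot ((\lnot B \lor (\lnot D \lor (\lnot (\lnot A \leftrightarrow \lnot A) \to (\lnot A \to C)))) \land (E \to (\lnot F \leftrightarrow A))): β-rule — branch into \lnot (\lnot B \lor (\lnot D \lor (\lnot (\lnot A \leftrightarrow \lnot A) \to (\lnot A \to C))))  //  \lnot (E \to (\lnot F \leftrightarrow A)).
  branch 1 (add \lnot (\lnot B \lor (\lnot D \lor (\lnot (\lnot A \leftrightarrow \lnot A) \to (\lnot A \to C))))):
    \lnot (\lnot B \lor (\lnot D \lor (\lnot (\lnot A \leftrightarrow \lnot A) \to (\lnot A \to C)))): α-rule — add \lnot \lnot B, \lnot (\lnot D \lor (\lnot (\lnot A \leftrightarrow \lnot A) \to (\lnot A \to C))).
    \lnot (\lnot D \lor (\lnot (\lnot A \leftrightarrow \lnot A) \to (\lnot A \to C))): α-rule — add \lnot \lnot D, \lnot (\lnot (\lnot A \leftrightarrow \lnot A) \to (\lnot A \to C)).
    \lnot (\lnot (\lnot A \leftrightarrow \lnot A) \to (\lnot A \to C)): α-rule — add \lnot (\lnot A \leftrightarrow \lnot A), \lnot (\lnot A \to C).
    \lnot (\lnot A \to C): α-rule — add \lnot A, \lnot C.
    \lnot (\lnot A \leftrightarrow \lnot A): β-rule — branch into \lnot A, \lnot \lnot A  //  \lnot \lnot A, \lnot A.
      branch 1.1 (add \lnot A, \lnot \lnot A):
        × closes — contains both A and \lnot A.
      branch 1.2 (add \lnot \lnot A, \lnot A):
        × closes — contains both A and \lnot A.
  branch 2 (add \lnot (E \to (\lnot F \leftrightarrow A))):
    \lnot (E \to (\lnot F \leftrightarrow A)): α-rule — add E, \lnot (\lnot F \leftrightarrow A).
    \lnot (\lnot F \leftrightarrow A): β-rule — branch into \lnot F, \lnot A  //  \lnot \lnot F, A.
      branch 2.1 (add \lnot F, \lnot A):
        ○ open, literals {A=false, E=true, F=false}.
      branch 2.2 (add \lnot \lnot F, A):
        ○ open, literals {A=true, E=true, F=true}.
2 branches closed, 2 open.
An open branch gives a countermodel: A=false, E=true, F=false (unmentioned atoms arbitrary); under it the original formula is false.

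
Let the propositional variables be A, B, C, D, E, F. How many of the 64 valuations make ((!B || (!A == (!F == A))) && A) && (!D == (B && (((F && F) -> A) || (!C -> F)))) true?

Initial set: {(((!B || (!A == (!F == A))) && A) && (!D == (B && (((F && F) -> A) || (!C -> F)))))}.
(((!B || (!A == (!F == A))) && A) && (!D == (B && (((F && F) -> A) || (!C -> F))))): α-rule — add ((!B || (!A == (!F == A))) && A), (!D == (B && (((F && F) -> A) || (!C -> F)))).
((!B || (!A == (!F == A))) && A): α-rule — add (!B || (!A == (!F == A))), A.
(!D == (B && (((F && F) -> A) || (!C -> F)))): β-rule — branch into !D, (B && (((F && F) -> A) || (!C -> F)))  //  !!D, !(B && (((F && F) -> A) || (!C -> F))).
  branch 1 (add !D, (B && (((F && F) -> A) || (!C -> F)))):
    (B && (((F && F) -> A) || (!C -> F))): α-rule — add B, (((F && F) -> A) || (!C -> F)).
    (!B || (!A == (!F == A))): β-rule — branch into !B  //  (!A == (!F == A)).
      branch 1.1 (add !B):
        × closes — contains both B and !B.
      branch 1.2 (add (!A == (!F == A))):
        (((F && F) -> A) || (!C -> F)): β-rule — branch into ((F && F) -> A)  //  (!C -> F).
          branch 1.2.1 (add ((F && F) -> A)):
            (!A == (!F == A)): β-rule — branch into !A, (!F == A)  //  !!A, !(!F == A).
              branch 1.2.1.1 (add !A, (!F == A)):
                × closes — contains both A and !A.
              branch 1.2.1.2 (add !!A, !(!F == A)):
                ((F && F) -> A): β-rule — branch into !(F && F)  //  A.
                  branch 1.2.1.2.1 (add !(F && F)):
                    !(!F == A): β-rule — branch into !F, !A  //  !!F, A.
                      branch 1.2.1.2.1.1 (add !F, !A):
                        × closes — contains both A and !A.
                      branch 1.2.1.2.1.2 (add !!F, A):
                        !(F && F): β-rule — branch into !F  //  !F.
                          branch 1.2.1.2.1.2.1 (add !F):
                            × closes — contains both F and !F.
                          branch 1.2.1.2.1.2.2 (add !F):
                            × closes — contains both F and !F.
                  branch 1.2.1.2.2 (add A):
                    !(!F == A): β-rule — branch into !F, !A  //  !!F, A.
                      branch 1.2.1.2.2.1 (add !F, !A):
                        × closes — contains both A and !A.
                      branch 1.2.1.2.2.2 (add !!F, A):
                        ○ open, literals {A=true, B=true, D=false, F=true}.
          branch 1.2.2 (add (!C -> F)):
            (!A == (!F == A)): β-rule — branch into !A, (!F == A)  //  !!A, !(!F == A).
              branch 1.2.2.1 (add !A, (!F == A)):
                × closes — contains both A and !A.
              branch 1.2.2.2 (add !!A, !(!F == A)):
                (!C -> F): β-rule — branch into !!C  //  F.
                  branch 1.2.2.2.1 (add !!C):
                    !(!F == A): β-rule — branch into !F, !A  //  !!F, A.
                      branch 1.2.2.2.1.1 (add !F, !A):
                        × closes — contains both A and !A.
                      branch 1.2.2.2.1.2 (add !!F, A):
                        ○ open, literals {A=true, B=true, C=true, D=false, F=true}.
                  branch 1.2.2.2.2 (add F):
                    !(!F == A): β-rule — branch into !F, !A  //  !!F, A.
                      branch 1.2.2.2.2.1 (add !F, !A):
                        × closes — contains both F and !F.
                      branch 1.2.2.2.2.2 (add !!F, A):
                        ○ open, literals {A=true, B=true, D=false, F=true}.
  branch 2 (add !!D, !(B && (((F && F) -> A) || (!C -> F)))):
    (!B || (!A == (!F == A))): β-rule — branch into !B  //  (!A == (!F == A)).
      branch 2.1 (add !B):
        !(B && (((F && F) -> A) || (!C -> F))): β-rule — branch into !B  //  !(((F && F) -> A) || (!C -> F)).
          branch 2.1.1 (add !B):
            ○ open, literals {A=true, B=false, D=true}.
          branch 2.1.2 (add !(((F && F) -> A) || (!C -> F))):
            !(((F && F) -> A) || (!C -> F)): α-rule — add !((F && F) -> A), !(!C -> F).
            !((F && F) -> A): α-rule — add (F && F), !A.
            × closes — contains both A and !A.
      branch 2.2 (add (!A == (!F == A))):
        !(B && (((F && F) -> A) || (!C -> F))): β-rule — branch into !B  //  !(((F && F) -> A) || (!C -> F)).
          branch 2.2.1 (add !B):
            (!A == (!F == A)): β-rule — branch into !A, (!F == A)  //  !!A, !(!F == A).
              branch 2.2.1.1 (add !A, (!F == A)):
                × closes — contains both A and !A.
              branch 2.2.1.2 (add !!A, !(!F == A)):
                !(!F == A): β-rule — branch into !F, !A  //  !!F, A.
                  branch 2.2.1.2.1 (add !F, !A):
                    × closes — contains both A and !A.
                  branch 2.2.1.2.2 (add !!F, A):
                    ○ open, literals {A=true, B=false, D=true, F=true}.
          branch 2.2.2 (add !(((F && F) -> A) || (!C -> F))):
            !(((F && F) -> A) || (!C -> F)): α-rule — add !((F && F) -> A), !(!C -> F).
            !((F && F) -> A): α-rule — add (F && F), !A.
            × closes — contains both A and !A.
13 branches closed, 5 open.
Each open branch fixes some atoms; the unmentioned ones are free. Counting distinct full assignments: branch {A=true, B=true, D=false, F=true} (C, E) contributes 4 new; branch {A=true, B=true, C=true, D=false, F=true} (E) contributes 0 new; branch {A=true, B=true, D=false, F=true} (C, E) contributes 0 new; branch {A=true, B=false, D=true} (C, E, F) contributes 8 new; branch {A=true, B=false, D=true, F=true} (C, E) contributes 0 new. Total: 12.

12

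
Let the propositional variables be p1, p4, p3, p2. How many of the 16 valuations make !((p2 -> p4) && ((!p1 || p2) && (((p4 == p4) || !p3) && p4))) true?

10

Initial set: {!((p2 -> p4) && ((!p1 || p2) && (((p4 == p4) || !p3) && p4)))}.
!((p2 -> p4) && ((!p1 || p2) && (((p4 == p4) || !p3) && p4))): β-rule — branch into !(p2 -> p4)  //  !((!p1 || p2) && (((p4 == p4) || !p3) && p4)).
  branch 1 (add !(p2 -> p4)):
    !(p2 -> p4): α-rule — add p2, !p4.
    ○ open, literals {p2=1, p4=0}.
  branch 2 (add !((!p1 || p2) && (((p4 == p4) || !p3) && p4))):
    !((!p1 || p2) && (((p4 == p4) || !p3) && p4)): β-rule — branch into !(!p1 || p2)  //  !(((p4 == p4) || !p3) && p4).
      branch 2.1 (add !(!p1 || p2)):
        !(!p1 || p2): α-rule — add !!p1, !p2.
        ○ open, literals {p1=1, p2=0}.
      branch 2.2 (add !(((p4 == p4) || !p3) && p4)):
        !(((p4 == p4) || !p3) && p4): β-rule — branch into !((p4 == p4) || !p3)  //  !p4.
          branch 2.2.1 (add !((p4 == p4) || !p3)):
            !((p4 == p4) || !p3): α-rule — add !(p4 == p4), !!p3.
            !(p4 == p4): β-rule — branch into p4, !p4  //  !p4, p4.
              branch 2.2.1.1 (add p4, !p4):
                × closes — contains both p4 and !p4.
              branch 2.2.1.2 (add !p4, p4):
                × closes — contains both p4 and !p4.
          branch 2.2.2 (add !p4):
            ○ open, literals {p4=0}.
2 branches closed, 3 open.
Each open branch fixes some atoms; the unmentioned ones are free. Counting distinct full assignments: branch {p2=1, p4=0} (p1, p3) contributes 4 new; branch {p1=1, p2=0} (p4, p3) contributes 4 new; branch {p4=0} (p1, p3, p2) contributes 2 new. Total: 10.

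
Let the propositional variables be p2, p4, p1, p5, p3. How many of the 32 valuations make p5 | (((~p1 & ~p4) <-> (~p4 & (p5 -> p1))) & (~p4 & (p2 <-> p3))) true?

18

Initial set: {T (p5 | (((~p1 & ~p4) <-> (~p4 & (p5 -> p1))) & (~p4 & (p2 <-> p3))))}.
T (p5 | (((~p1 & ~p4) <-> (~p4 & (p5 -> p1))) & (~p4 & (p2 <-> p3)))): β-rule — branch into T p5  //  T (((~p1 & ~p4) <-> (~p4 & (p5 -> p1))) & (~p4 & (p2 <-> p3))).
  branch 1 (add T p5):
    ○ open, literals {p5=true}.
  branch 2 (add T (((~p1 & ~p4) <-> (~p4 & (p5 -> p1))) & (~p4 & (p2 <-> p3)))):
    T (((~p1 & ~p4) <-> (~p4 & (p5 -> p1))) & (~p4 & (p2 <-> p3))): α-rule — add T ((~p1 & ~p4) <-> (~p4 & (p5 -> p1))), T (~p4 & (p2 <-> p3)).
    T (~p4 & (p2 <-> p3)): α-rule — add T ~p4, T (p2 <-> p3).
    T ((~p1 & ~p4) <-> (~p4 & (p5 -> p1))): β-rule — branch into T (~p1 & ~p4), T (~p4 & (p5 -> p1))  //  F (~p1 & ~p4), F (~p4 & (p5 -> p1)).
      branch 2.1 (add T (~p1 & ~p4), T (~p4 & (p5 -> p1))):
        T (~p1 & ~p4): α-rule — add T ~p1, T ~p4.
        T (~p4 & (p5 -> p1)): α-rule — add T ~p4, T (p5 -> p1).
        T (p2 <-> p3): β-rule — branch into T p2, T p3  //  F p2, F p3.
          branch 2.1.1 (add T p2, T p3):
            T (p5 -> p1): β-rule — branch into F p5  //  T p1.
              branch 2.1.1.1 (add F p5):
                ○ open, literals {p1=false, p2=true, p3=true, p4=false, p5=false}.
              branch 2.1.1.2 (add T p1):
                × closes — contains both p1 and ~p1.
          branch 2.1.2 (add F p2, F p3):
            T (p5 -> p1): β-rule — branch into F p5  //  T p1.
              branch 2.1.2.1 (add F p5):
                ○ open, literals {p1=false, p2=false, p3=false, p4=false, p5=false}.
              branch 2.1.2.2 (add T p1):
                × closes — contains both p1 and ~p1.
      branch 2.2 (add F (~p1 & ~p4), F (~p4 & (p5 -> p1))):
        T (p2 <-> p3): β-rule — branch into T p2, T p3  //  F p2, F p3.
          branch 2.2.1 (add T p2, T p3):
            F (~p1 & ~p4): β-rule — branch into F ~p1  //  F ~p4.
              branch 2.2.1.1 (add F ~p1):
                F (~p4 & (p5 -> p1)): β-rule — branch into F ~p4  //  F (p5 -> p1).
                  branch 2.2.1.1.1 (add F ~p4):
                    × closes — contains both p4 and ~p4.
                  branch 2.2.1.1.2 (add F (p5 -> p1)):
                    F (p5 -> p1): α-rule — add T p5, F p1.
                    × closes — contains both p1 and ~p1.
              branch 2.2.1.2 (add F ~p4):
                × closes — contains both p4 and ~p4.
          branch 2.2.2 (add F p2, F p3):
            F (~p1 & ~p4): β-rule — branch into F ~p1  //  F ~p4.
              branch 2.2.2.1 (add F ~p1):
                F (~p4 & (p5 -> p1)): β-rule — branch into F ~p4  //  F (p5 -> p1).
                  branch 2.2.2.1.1 (add F ~p4):
                    × closes — contains both p4 and ~p4.
                  branch 2.2.2.1.2 (add F (p5 -> p1)):
                    F (p5 -> p1): α-rule — add T p5, F p1.
                    × closes — contains both p1 and ~p1.
              branch 2.2.2.2 (add F ~p4):
                × closes — contains both p4 and ~p4.
8 branches closed, 3 open.
Each open branch fixes some atoms; the unmentioned ones are free. Counting distinct full assignments: branch {p5=true} (p2, p4, p1, p3) contributes 16 new; branch {p1=false, p2=true, p3=true, p4=false, p5=false} (none free) contributes 1 new; branch {p1=false, p2=false, p3=false, p4=false, p5=false} (none free) contributes 1 new. Total: 18.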